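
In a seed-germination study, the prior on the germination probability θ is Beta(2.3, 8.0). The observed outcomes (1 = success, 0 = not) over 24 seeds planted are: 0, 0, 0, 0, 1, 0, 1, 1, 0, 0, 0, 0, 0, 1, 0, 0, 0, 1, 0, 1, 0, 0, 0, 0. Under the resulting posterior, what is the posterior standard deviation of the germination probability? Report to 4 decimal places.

0.0721

The Beta prior is conjugate to a Binomial/Bernoulli likelihood; the update adds successes to α and failures to β.
Posterior: Beta(α+k, β+n−k) = Beta(2.3+6, 8.0+18) = Beta(8.3, 26.0).
Var = αβ/((α+β)²(α+β+1)) = 8.3·26.0/(34.3²·35.3) = 0.00519623; SD = √0.00519623 = 0.0721.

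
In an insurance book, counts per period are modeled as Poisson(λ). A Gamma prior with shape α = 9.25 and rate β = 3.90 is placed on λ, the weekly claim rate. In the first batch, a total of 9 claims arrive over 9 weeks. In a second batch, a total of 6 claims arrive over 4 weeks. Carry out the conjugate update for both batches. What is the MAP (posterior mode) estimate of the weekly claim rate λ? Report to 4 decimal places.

1.3757

With a Gamma(shape α, rate β) prior, the Poisson likelihood is conjugate: the posterior is Gamma(α + ΣXᵢ, β + n).
After batch 1: Gamma(α+S, β+n) = Gamma(9.25+9, 3.90+9) = Gamma(18.25, 12.90).
After batch 2: Gamma(α+S, β+n) = Gamma(18.25+6, 12.90+4) = Gamma(24.25, 16.90).
Mode of Gamma(α,β) for α≥1 is (α−1)/β = 23.25/16.90 = 1.3757.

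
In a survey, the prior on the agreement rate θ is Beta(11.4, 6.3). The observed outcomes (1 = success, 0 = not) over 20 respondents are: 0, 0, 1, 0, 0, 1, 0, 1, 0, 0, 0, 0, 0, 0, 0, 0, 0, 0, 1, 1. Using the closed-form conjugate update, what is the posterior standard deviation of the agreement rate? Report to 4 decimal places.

The Beta prior is conjugate to a Binomial/Bernoulli likelihood; the update adds successes to α and failures to β.
Posterior: Beta(α+k, β+n−k) = Beta(11.4+5, 6.3+15) = Beta(16.4, 21.3).
Var = αβ/((α+β)²(α+β+1)) = 16.4·21.3/(37.7²·38.7) = 0.00635082; SD = √0.00635082 = 0.0797.

0.0797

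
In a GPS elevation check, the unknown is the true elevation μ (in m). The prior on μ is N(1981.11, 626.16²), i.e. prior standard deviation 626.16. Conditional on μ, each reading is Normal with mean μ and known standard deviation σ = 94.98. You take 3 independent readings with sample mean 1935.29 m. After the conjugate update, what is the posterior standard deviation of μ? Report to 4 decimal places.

For Normal data with known variance σ², a Normal(μ₀, σ₀²) prior on μ is conjugate. Posterior precision = 1/σ₀² + n/σ²; posterior mean is the precision-weighted average of μ₀ and x̄.
σ₀² = 626.16² = 392076.3456, σ² = 94.98² = 9021.2004; σ² + n·σ₀² = 9021.2004 + 3·392076.3456 = 1185250.2372.
Posterior precision = 1/σ₀² + n/σ² = 1/392076.3456 + 3/9021.2004 = (σ² + n·σ₀²)/(σ₀²σ²) = 1185250.2372/(392076.3456·9021.2004); posterior variance σₙ² = σ₀²σ²/(σ² + n·σ₀²) = 392076.3456·9021.2004/1185250.2372 = 2984.179353.
Posterior SD = √σₙ² = √(392076.3456·9021.2004/1185250.2372) = 54.6276.

54.6276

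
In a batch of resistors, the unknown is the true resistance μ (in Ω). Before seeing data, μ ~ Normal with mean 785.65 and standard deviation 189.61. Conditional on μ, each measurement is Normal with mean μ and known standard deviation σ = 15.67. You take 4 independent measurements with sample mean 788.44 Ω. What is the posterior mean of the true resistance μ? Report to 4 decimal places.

788.4352

For Normal data with known variance σ², a Normal(μ₀, σ₀²) prior on μ is conjugate. Posterior precision = 1/σ₀² + n/σ²; posterior mean is the precision-weighted average of μ₀ and x̄.
n·x̄ = 4·788.44 = 3153.76.
σ₀² = 189.61² = 35951.9521, σ² = 15.67² = 245.5489; σ² + n·σ₀² = 245.5489 + 4·35951.9521 = 144053.3573.
Posterior mean = (μ₀/σ₀² + n·x̄/σ²)/(1/σ₀² + n/σ²) = (σ²·μ₀ + σ₀²·n·x̄)/(σ² + n·σ₀²) = (245.5489·785.65 + 35951.9521·3153.76)/144053.3573 = 113576743.948181/144053.3573 = 788.4352.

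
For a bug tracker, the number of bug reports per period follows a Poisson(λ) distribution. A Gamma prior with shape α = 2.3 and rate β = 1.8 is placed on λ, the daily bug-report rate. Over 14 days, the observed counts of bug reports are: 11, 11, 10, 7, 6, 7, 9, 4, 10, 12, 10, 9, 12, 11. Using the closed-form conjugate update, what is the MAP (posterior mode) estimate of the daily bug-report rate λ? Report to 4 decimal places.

8.2468

With a Gamma(shape α, rate β) prior, the Poisson likelihood is conjugate: the posterior is Gamma(α + ΣXᵢ, β + n).
Sum of counts S = 129 over n = 14 days.
Posterior: Gamma(α+S, β+n) = Gamma(2.3+129, 1.8+14) = Gamma(131.3, 15.8).
Mode of Gamma(α,β) for α≥1 is (α−1)/β = 130.3/15.8 = 8.2468.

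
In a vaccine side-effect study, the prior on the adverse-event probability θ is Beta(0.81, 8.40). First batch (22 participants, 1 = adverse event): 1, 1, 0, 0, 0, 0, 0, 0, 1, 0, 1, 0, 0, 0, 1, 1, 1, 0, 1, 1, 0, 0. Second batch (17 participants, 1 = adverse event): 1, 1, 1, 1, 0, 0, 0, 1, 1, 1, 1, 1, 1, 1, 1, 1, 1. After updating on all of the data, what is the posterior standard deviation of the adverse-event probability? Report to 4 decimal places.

The Beta prior is conjugate to a Binomial/Bernoulli likelihood; the update adds successes to α and failures to β.
After batch 1: Beta(0.81+9, 8.40+13) = Beta(9.81, 21.40).
After batch 2: Beta(9.81+14, 21.40+3) = Beta(23.81, 24.40).
Var = αβ/((α+β)²(α+β+1)) = 23.81·24.40/(48.21²·49.21) = 0.00507951; SD = √0.00507951 = 0.0713.

0.0713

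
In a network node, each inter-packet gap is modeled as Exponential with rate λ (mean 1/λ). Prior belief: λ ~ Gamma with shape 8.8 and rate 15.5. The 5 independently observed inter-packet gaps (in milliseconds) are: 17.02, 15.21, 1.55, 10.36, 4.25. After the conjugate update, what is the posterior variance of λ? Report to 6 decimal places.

0.003381

With a Gamma(shape α, rate β) prior on the exponential rate λ, the posterior after n observations with total T = Σxᵢ is Gamma(α+n, β+T).
Sum of observations T = 48.39 milliseconds; n = 5.
Posterior: Gamma(8.8+5, 15.5+48.39) = Gamma(13.8, 63.89).
Var = α/β² = 0.003381.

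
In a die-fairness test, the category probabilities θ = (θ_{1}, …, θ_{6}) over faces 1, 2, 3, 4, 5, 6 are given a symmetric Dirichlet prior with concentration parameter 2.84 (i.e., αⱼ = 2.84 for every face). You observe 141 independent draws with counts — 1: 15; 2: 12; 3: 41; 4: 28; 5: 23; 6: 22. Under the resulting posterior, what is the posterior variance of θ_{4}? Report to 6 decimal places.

0.000988

The Dirichlet prior is conjugate to the Multinomial likelihood: each posterior αⱼ = prior αⱼ + observed count nⱼ.
Posterior concentration: (17.84, 14.84, 43.84, 30.84, 25.84, 24.84), total = 158.04.
Var[θ_j] = α_j(Σα−α_j)/((Σα)²(Σα+1)) = 30.84·127.20/(158.04²·159.04) = 0.000988.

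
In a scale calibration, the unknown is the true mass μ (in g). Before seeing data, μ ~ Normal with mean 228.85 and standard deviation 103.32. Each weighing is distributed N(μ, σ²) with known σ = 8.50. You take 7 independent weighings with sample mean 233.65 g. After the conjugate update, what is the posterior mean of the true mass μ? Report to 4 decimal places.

233.6454

For Normal data with known variance σ², a Normal(μ₀, σ₀²) prior on μ is conjugate. Posterior precision = 1/σ₀² + n/σ²; posterior mean is the precision-weighted average of μ₀ and x̄.
n·x̄ = 7·233.65 = 1635.55.
σ₀² = 103.32² = 10675.0224, σ² = 8.50² = 72.25; σ² + n·σ₀² = 72.25 + 7·10675.0224 = 74797.4068.
Posterior mean = (μ₀/σ₀² + n·x̄/σ²)/(1/σ₀² + n/σ²) = (σ²·μ₀ + σ₀²·n·x̄)/(σ² + n·σ₀²) = (72.25·228.85 + 10675.0224·1635.55)/74797.4068 = 17476067.29882/74797.4068 = 233.6454.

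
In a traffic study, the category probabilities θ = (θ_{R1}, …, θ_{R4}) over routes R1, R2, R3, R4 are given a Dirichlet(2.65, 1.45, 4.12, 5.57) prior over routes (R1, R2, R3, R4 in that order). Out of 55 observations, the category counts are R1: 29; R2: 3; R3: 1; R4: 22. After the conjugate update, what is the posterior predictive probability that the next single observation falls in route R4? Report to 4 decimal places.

The Dirichlet prior is conjugate to the Multinomial likelihood: each posterior αⱼ = prior αⱼ + observed count nⱼ.
Posterior concentration: (31.65, 4.45, 5.12, 27.57), total = 68.79.
P(next = R4 | data) = α_{R4}/Σα = 0.4008.

0.4008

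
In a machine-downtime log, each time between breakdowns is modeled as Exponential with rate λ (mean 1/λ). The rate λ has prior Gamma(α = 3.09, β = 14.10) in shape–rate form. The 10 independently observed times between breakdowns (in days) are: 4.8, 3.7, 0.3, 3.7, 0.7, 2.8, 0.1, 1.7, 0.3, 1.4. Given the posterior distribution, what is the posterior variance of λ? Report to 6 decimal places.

0.011595

With a Gamma(shape α, rate β) prior on the exponential rate λ, the posterior after n observations with total T = Σxᵢ is Gamma(α+n, β+T).
Sum of observations T = 19.5 days; n = 10.
Posterior: Gamma(3.09+10, 14.10+19.5) = Gamma(13.09, 33.60).
Var = α/β² = 0.011595.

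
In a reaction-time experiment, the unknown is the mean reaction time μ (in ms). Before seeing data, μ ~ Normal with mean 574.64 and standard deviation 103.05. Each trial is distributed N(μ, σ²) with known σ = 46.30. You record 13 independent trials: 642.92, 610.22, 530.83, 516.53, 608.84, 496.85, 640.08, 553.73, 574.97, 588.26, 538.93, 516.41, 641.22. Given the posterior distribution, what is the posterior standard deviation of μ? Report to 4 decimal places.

12.7428

For Normal data with known variance σ², a Normal(μ₀, σ₀²) prior on μ is conjugate. Posterior precision = 1/σ₀² + n/σ²; posterior mean is the precision-weighted average of μ₀ and x̄.
σ₀² = 103.05² = 10619.3025, σ² = 46.30² = 2143.69; σ² + n·σ₀² = 2143.69 + 13·10619.3025 = 140194.6225.
Posterior precision = 1/σ₀² + n/σ² = 1/10619.3025 + 13/2143.69 = (σ² + n·σ₀²)/(σ₀²σ²) = 140194.6225/(10619.3025·2143.69); posterior variance σₙ² = σ₀²σ²/(σ² + n·σ₀²) = 10619.3025·2143.69/140194.6225 = 162.377787.
Posterior SD = √σₙ² = √(10619.3025·2143.69/140194.6225) = 12.7428.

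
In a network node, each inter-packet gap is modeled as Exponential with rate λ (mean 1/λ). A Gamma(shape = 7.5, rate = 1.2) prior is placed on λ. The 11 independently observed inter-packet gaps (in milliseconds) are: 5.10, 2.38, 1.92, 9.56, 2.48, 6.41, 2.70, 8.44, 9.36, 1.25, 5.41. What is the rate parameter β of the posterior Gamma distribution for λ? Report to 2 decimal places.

With a Gamma(shape α, rate β) prior on the exponential rate λ, the posterior after n observations with total T = Σxᵢ is Gamma(α+n, β+T).
Sum of observations T = 55.01 milliseconds; n = 11.
Posterior: Gamma(7.5+11, 1.2+55.01) = Gamma(18.5, 56.21).
Posterior β = 56.21.

56.21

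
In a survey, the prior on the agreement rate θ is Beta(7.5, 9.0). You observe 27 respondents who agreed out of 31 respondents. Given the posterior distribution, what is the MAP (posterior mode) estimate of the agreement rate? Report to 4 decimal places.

0.7363

The Beta prior is conjugate to a Binomial/Bernoulli likelihood; the update adds successes to α and failures to β.
Posterior: Beta(α+k, β+n−k) = Beta(7.5+27, 9.0+4) = Beta(34.5, 13.0).
Mode of Beta(a,b) for a,b>1 is (a−1)/(a+b−2) = 33.5/45.5 = 0.7363.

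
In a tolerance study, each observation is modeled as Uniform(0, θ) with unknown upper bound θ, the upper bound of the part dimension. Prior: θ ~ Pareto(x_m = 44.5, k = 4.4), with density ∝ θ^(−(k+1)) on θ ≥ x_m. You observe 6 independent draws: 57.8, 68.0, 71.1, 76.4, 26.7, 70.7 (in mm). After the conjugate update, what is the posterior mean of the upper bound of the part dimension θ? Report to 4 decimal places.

84.5277

A Pareto(scale x_m, shape k) prior on the upper bound θ of Uniform(0, θ) is conjugate: posterior is Pareto(max(x_m, max xᵢ), k + n).
Sample maximum = 76.4; prior scale x_m = 44.5 → posterior scale = max = 76.4.
Posterior shape = 4.4 + 6 = 10.4.
E[θ|data] = k·x_m/(k−1) = 10.4·76.4/9.4 = 84.5277.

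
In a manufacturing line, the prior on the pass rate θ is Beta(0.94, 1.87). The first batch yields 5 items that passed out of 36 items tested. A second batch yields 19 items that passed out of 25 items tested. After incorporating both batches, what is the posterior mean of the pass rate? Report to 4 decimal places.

0.3908

The Beta prior is conjugate to a Binomial/Bernoulli likelihood; the update adds successes to α and failures to β.
After batch 1: Beta(0.94+5, 1.87+31) = Beta(5.94, 32.87).
After batch 2: Beta(5.94+19, 32.87+6) = Beta(24.94, 38.87).
Posterior mean = α/(α+β) = 24.94/63.81 = 0.3908.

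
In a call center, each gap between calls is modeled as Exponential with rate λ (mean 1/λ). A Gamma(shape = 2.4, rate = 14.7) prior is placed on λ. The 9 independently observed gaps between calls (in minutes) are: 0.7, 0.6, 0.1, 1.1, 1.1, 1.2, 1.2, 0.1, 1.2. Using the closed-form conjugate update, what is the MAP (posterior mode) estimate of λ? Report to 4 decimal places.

With a Gamma(shape α, rate β) prior on the exponential rate λ, the posterior after n observations with total T = Σxᵢ is Gamma(α+n, β+T).
Sum of observations T = 7.3 minutes; n = 9.
Posterior: Gamma(2.4+9, 14.7+7.3) = Gamma(11.4, 22.0).
Mode = (α−1)/β = 0.4727.

0.4727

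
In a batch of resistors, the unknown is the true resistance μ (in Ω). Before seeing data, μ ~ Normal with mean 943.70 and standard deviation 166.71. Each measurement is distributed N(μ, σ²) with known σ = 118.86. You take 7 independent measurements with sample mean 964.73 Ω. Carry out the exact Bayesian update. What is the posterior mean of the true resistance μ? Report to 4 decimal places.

For Normal data with known variance σ², a Normal(μ₀, σ₀²) prior on μ is conjugate. Posterior precision = 1/σ₀² + n/σ²; posterior mean is the precision-weighted average of μ₀ and x̄.
n·x̄ = 7·964.73 = 6753.11.
σ₀² = 166.71² = 27792.2241, σ² = 118.86² = 14127.6996; σ² + n·σ₀² = 14127.6996 + 7·27792.2241 = 208673.2683.
Posterior mean = (μ₀/σ₀² + n·x̄/σ²)/(1/σ₀² + n/σ²) = (σ²·μ₀ + σ₀²·n·x̄)/(σ² + n·σ₀²) = (14127.6996·943.70 + 27792.2241·6753.11)/208673.2683 = 201016256.604471/208673.2683 = 963.3062.

963.3062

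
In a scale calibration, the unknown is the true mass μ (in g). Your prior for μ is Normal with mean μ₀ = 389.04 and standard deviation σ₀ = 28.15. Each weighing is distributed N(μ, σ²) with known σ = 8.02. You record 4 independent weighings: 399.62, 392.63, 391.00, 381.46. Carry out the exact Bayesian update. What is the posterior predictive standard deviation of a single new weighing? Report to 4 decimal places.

For Normal data with known variance σ², a Normal(μ₀, σ₀²) prior on μ is conjugate. Posterior precision = 1/σ₀² + n/σ²; posterior mean is the precision-weighted average of μ₀ and x̄.
σ₀² = 28.15² = 792.4225, σ² = 8.02² = 64.3204; σ² + n·σ₀² = 64.3204 + 4·792.4225 = 3234.0104.
Posterior precision = 1/σ₀² + n/σ² = 1/792.4225 + 4/64.3204 = (σ² + n·σ₀²)/(σ₀²σ²) = 3234.0104/(792.4225·64.3204); posterior variance σₙ² = σ₀²σ²/(σ² + n·σ₀²) = 792.4225·64.3204/3234.0104 = 15.760287.
Predictive variance for one new observation = σₙ² + σ² = 792.4225·64.3204/3234.0104 + 64.3204 = σ²·(σ₀² + 3234.0104)/3234.0104 = 64.3204·4026.4329/3234.0104 = 80.080687; SD = √(64.3204·4026.4329/3234.0104) = 8.9488.

8.9488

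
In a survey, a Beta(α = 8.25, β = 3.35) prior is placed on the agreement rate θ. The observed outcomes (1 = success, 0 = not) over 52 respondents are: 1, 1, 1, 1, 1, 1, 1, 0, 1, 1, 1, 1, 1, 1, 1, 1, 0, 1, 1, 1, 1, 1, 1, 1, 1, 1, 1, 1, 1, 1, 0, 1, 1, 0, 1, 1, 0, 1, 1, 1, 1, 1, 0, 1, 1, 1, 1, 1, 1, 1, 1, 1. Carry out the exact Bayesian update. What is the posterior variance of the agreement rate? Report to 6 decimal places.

The Beta prior is conjugate to a Binomial/Bernoulli likelihood; the update adds successes to α and failures to β.
Posterior: Beta(α+k, β+n−k) = Beta(8.25+46, 3.35+6) = Beta(54.25, 9.35).
Var = αβ/((α+β)²(α+β+1)) = 54.25·9.35/(63.60²·64.60) = 0.001941.

0.001941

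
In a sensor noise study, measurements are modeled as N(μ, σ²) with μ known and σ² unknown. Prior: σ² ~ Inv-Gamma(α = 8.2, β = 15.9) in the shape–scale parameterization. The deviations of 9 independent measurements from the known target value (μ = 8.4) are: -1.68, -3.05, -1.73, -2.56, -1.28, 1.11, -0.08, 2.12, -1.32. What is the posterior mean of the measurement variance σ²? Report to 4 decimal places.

With known mean μ and an Inverse-Gamma(α, β) prior on σ², the Normal likelihood is conjugate: posterior is Inv-Gamma(α + n/2, β + Σ(xᵢ−μ)²/2).
Σ(xᵢ−μ)² = (-1.68)² + (-3.05)² + (-1.73)² + (-2.56)² + (-1.28)² + (1.11)² + (-0.08)² + (2.12)² + (-1.32)² = 30.7851.
Posterior: Inv-Gamma(8.2 + 9/2, 15.9 + 30.7851/2) = Inv-Gamma(12.70, 31.29255).
E[σ²|data] = β/(α−1) = 31.29255/11.70 = 2.6746.

2.6746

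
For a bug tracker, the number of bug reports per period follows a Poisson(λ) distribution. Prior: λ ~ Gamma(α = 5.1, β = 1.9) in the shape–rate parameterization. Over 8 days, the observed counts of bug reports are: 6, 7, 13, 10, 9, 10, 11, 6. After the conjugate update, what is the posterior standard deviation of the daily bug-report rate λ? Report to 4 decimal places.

With a Gamma(shape α, rate β) prior, the Poisson likelihood is conjugate: the posterior is Gamma(α + ΣXᵢ, β + n).
Sum of counts S = 72 over n = 8 days.
Posterior: Gamma(α+S, β+n) = Gamma(5.1+72, 1.9+8) = Gamma(77.1, 9.9).
SD = √α/β = √77.1/9.9 = 0.8869.

0.8869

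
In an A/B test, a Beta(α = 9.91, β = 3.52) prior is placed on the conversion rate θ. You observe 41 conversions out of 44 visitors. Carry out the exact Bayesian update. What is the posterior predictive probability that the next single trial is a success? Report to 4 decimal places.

The Beta prior is conjugate to a Binomial/Bernoulli likelihood; the update adds successes to α and failures to β.
Posterior: Beta(α+k, β+n−k) = Beta(9.91+41, 3.52+3) = Beta(50.91, 6.52).
For a single future Bernoulli trial, P(success | data) = α/(α+β) = 0.8865.

0.8865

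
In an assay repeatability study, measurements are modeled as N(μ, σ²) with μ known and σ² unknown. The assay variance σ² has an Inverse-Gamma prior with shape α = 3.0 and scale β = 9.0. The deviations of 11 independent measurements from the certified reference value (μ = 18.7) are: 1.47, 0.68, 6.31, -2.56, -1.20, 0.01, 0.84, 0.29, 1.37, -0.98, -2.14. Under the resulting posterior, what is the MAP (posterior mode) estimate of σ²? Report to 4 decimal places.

With known mean μ and an Inverse-Gamma(α, β) prior on σ², the Normal likelihood is conjugate: posterior is Inv-Gamma(α + n/2, β + Σ(xᵢ−μ)²/2).
Σ(xᵢ−μ)² = (1.47)² + (0.68)² + (6.31)² + (-2.56)² + (-1.20)² + (0.01)² + (0.84)² + (0.29)² + (1.37)² + (-0.98)² + (-2.14)² = 58.6397.
Posterior: Inv-Gamma(3.0 + 11/2, 9.0 + 58.6397/2) = Inv-Gamma(8.50, 38.31985).
Mode = β/(α+1) = 38.31985/9.50 = 4.0337.

4.0337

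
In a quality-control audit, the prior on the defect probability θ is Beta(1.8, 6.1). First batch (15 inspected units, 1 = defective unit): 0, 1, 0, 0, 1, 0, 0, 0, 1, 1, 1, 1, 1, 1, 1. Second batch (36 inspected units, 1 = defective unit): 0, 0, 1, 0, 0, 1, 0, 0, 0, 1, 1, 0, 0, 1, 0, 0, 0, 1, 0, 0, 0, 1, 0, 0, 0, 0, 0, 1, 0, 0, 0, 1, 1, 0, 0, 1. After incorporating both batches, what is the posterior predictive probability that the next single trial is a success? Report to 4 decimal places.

The Beta prior is conjugate to a Binomial/Bernoulli likelihood; the update adds successes to α and failures to β.
After batch 1: Beta(1.8+9, 6.1+6) = Beta(10.8, 12.1).
After batch 2: Beta(10.8+11, 12.1+25) = Beta(21.8, 37.1).
For a single future Bernoulli trial, P(success | data) = α/(α+β) = 0.3701.

0.3701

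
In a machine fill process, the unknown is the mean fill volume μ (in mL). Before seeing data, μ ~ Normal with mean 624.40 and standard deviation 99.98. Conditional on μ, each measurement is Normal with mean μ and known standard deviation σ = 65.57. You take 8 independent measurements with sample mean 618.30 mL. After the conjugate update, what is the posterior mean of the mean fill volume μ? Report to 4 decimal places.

618.6112

For Normal data with known variance σ², a Normal(μ₀, σ₀²) prior on μ is conjugate. Posterior precision = 1/σ₀² + n/σ²; posterior mean is the precision-weighted average of μ₀ and x̄.
n·x̄ = 8·618.30 = 4946.4.
σ₀² = 99.98² = 9996.0004, σ² = 65.57² = 4299.4249; σ² + n·σ₀² = 4299.4249 + 8·9996.0004 = 84267.4281.
Posterior mean = (μ₀/σ₀² + n·x̄/σ²)/(1/σ₀² + n/σ²) = (σ²·μ₀ + σ₀²·n·x̄)/(σ² + n·σ₀²) = (4299.4249·624.40 + 9996.0004·4946.4)/84267.4281 = 52128777.28612/84267.4281 = 618.6112.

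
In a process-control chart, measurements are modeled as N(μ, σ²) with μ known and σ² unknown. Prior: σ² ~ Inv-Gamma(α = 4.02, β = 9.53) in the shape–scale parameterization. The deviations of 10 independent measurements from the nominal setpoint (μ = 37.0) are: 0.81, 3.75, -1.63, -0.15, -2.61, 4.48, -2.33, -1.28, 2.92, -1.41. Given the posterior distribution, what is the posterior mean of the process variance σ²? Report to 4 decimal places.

5.0450

With known mean μ and an Inverse-Gamma(α, β) prior on σ², the Normal likelihood is conjugate: posterior is Inv-Gamma(α + n/2, β + Σ(xᵢ−μ)²/2).
Σ(xᵢ−μ)² = (0.81)² + (3.75)² + (-1.63)² + (-0.15)² + (-2.61)² + (4.48)² + (-2.33)² + (-1.28)² + (2.92)² + (-1.41)² = 61.8623.
Posterior: Inv-Gamma(4.02 + 10/2, 9.53 + 61.8623/2) = Inv-Gamma(9.02, 40.46115).
E[σ²|data] = β/(α−1) = 40.46115/8.02 = 5.0450.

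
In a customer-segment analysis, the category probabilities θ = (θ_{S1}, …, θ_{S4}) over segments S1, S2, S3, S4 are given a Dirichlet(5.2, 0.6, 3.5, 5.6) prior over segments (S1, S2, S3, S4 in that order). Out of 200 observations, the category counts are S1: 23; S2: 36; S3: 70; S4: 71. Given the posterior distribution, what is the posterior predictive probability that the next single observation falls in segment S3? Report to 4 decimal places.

The Dirichlet prior is conjugate to the Multinomial likelihood: each posterior αⱼ = prior αⱼ + observed count nⱼ.
Posterior concentration: (28.2, 36.6, 73.5, 76.6), total = 214.9.
P(next = S3 | data) = α_{S3}/Σα = 0.3420.

0.3420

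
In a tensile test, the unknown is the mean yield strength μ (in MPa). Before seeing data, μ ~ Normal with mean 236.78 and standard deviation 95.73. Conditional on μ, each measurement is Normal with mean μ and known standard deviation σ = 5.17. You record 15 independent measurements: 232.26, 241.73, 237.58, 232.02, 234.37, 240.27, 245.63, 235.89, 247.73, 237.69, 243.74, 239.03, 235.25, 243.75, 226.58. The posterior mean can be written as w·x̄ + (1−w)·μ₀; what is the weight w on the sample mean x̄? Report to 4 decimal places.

For Normal data with known variance σ², a Normal(μ₀, σ₀²) prior on μ is conjugate. Posterior precision = 1/σ₀² + n/σ²; posterior mean is the precision-weighted average of μ₀ and x̄.
σ₀² = 95.73² = 9164.2329, σ² = 5.17² = 26.7289. Prior precision 1/σ₀² = 1/9164.2329; data precision n/σ² = 15/26.7289.
w = (n/σ²)/(1/σ₀² + n/σ²) = n·σ₀²/(σ² + n·σ₀²) = 15·9164.2329/(26.7289 + 15·9164.2329) = 137463.4935/137490.2224 = 0.9998.

0.9998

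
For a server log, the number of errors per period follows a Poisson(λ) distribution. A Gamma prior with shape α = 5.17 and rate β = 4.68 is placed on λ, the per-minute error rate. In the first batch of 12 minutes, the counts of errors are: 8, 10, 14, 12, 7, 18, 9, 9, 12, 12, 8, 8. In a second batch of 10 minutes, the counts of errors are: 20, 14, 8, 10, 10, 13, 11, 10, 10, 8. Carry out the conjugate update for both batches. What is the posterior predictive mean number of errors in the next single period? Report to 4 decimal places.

9.2268

With a Gamma(shape α, rate β) prior, the Poisson likelihood is conjugate: the posterior is Gamma(α + ΣXᵢ, β + n).
Batch 1: sum of counts S = 127 over n = 12 minutes.
After batch 1: Gamma(α+S, β+n) = Gamma(5.17+127, 4.68+12) = Gamma(132.17, 16.68).
Batch 2: sum of counts S = 114 over n = 10 minutes.
After batch 2: Gamma(α+S, β+n) = Gamma(132.17+114, 16.68+10) = Gamma(246.17, 26.68).
The predictive distribution for one future period is NegBinom with mean α/β = 9.2268.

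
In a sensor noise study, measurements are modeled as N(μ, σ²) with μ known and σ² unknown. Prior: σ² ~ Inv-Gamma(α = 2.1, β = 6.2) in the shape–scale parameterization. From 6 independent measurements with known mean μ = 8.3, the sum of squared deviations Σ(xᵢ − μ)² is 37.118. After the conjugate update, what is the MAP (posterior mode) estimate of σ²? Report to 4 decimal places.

4.0589

With known mean μ and an Inverse-Gamma(α, β) prior on σ², the Normal likelihood is conjugate: posterior is Inv-Gamma(α + n/2, β + Σ(xᵢ−μ)²/2).
Posterior: Inv-Gamma(2.1 + 6/2, 6.2 + 37.118/2) = Inv-Gamma(5.10, 24.7590).
Mode = β/(α+1) = 24.7590/6.10 = 4.0589.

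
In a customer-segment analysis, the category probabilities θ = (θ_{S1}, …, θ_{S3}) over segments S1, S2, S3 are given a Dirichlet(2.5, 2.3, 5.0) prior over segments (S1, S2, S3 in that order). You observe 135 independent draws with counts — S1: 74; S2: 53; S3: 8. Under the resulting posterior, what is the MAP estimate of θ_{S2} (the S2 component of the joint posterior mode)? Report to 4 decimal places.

0.3829

The Dirichlet prior is conjugate to the Multinomial likelihood: each posterior αⱼ = prior αⱼ + observed count nⱼ.
Posterior concentration: (76.5, 55.3, 13.0), total = 144.8.
Joint mode component: (α_{S2}−1)/(Σα−K) = 54.3/141.8 = 0.3829.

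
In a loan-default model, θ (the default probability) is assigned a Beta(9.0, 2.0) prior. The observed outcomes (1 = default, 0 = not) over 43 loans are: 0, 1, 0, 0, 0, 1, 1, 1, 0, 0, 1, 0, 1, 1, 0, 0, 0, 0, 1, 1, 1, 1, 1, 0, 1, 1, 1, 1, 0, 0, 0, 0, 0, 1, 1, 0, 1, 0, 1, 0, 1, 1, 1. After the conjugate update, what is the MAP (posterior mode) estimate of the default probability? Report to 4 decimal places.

The Beta prior is conjugate to a Binomial/Bernoulli likelihood; the update adds successes to α and failures to β.
Posterior: Beta(α+k, β+n−k) = Beta(9.0+23, 2.0+20) = Beta(32.0, 22.0).
Mode of Beta(a,b) for a,b>1 is (a−1)/(a+b−2) = 31.0/52.0 = 0.5962.

0.5962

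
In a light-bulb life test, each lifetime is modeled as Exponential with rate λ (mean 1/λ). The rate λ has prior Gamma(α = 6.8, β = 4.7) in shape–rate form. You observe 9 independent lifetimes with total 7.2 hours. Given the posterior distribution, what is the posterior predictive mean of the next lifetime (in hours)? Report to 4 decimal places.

0.8041

With a Gamma(shape α, rate β) prior on the exponential rate λ, the posterior after n observations with total T = Σxᵢ is Gamma(α+n, β+T).
Posterior: Gamma(6.8+9, 4.7+7.2) = Gamma(15.8, 11.9).
The predictive distribution for the next observation is Lomax; its mean is β/(α−1) = 11.9/14.8 = 0.8041.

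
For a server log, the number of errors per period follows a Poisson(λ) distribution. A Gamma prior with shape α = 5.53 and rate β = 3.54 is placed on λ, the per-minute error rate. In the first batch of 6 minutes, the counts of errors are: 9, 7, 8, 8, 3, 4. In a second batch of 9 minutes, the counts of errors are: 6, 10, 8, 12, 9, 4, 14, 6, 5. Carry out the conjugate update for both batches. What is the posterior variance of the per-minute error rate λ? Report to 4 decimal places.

0.3448

With a Gamma(shape α, rate β) prior, the Poisson likelihood is conjugate: the posterior is Gamma(α + ΣXᵢ, β + n).
Batch 1: sum of counts S = 39 over n = 6 minutes.
After batch 1: Gamma(α+S, β+n) = Gamma(5.53+39, 3.54+6) = Gamma(44.53, 9.54).
Batch 2: sum of counts S = 74 over n = 9 minutes.
After batch 2: Gamma(α+S, β+n) = Gamma(44.53+74, 9.54+9) = Gamma(118.53, 18.54).
Var = α/β² = 118.53/18.54² = 0.3448.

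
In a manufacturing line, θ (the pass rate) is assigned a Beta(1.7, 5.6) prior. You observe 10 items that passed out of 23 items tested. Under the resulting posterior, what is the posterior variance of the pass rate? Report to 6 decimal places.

The Beta prior is conjugate to a Binomial/Bernoulli likelihood; the update adds successes to α and failures to β.
Posterior: Beta(α+k, β+n−k) = Beta(1.7+10, 5.6+13) = Beta(11.7, 18.6).
Var = αβ/((α+β)²(α+β+1)) = 11.7·18.6/(30.3²·31.3) = 0.007573.

0.007573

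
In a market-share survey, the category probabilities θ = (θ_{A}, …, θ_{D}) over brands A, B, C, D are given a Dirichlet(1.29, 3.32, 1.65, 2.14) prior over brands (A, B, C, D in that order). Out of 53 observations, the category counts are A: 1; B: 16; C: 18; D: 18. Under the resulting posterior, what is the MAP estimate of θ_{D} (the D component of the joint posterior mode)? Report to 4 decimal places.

The Dirichlet prior is conjugate to the Multinomial likelihood: each posterior αⱼ = prior αⱼ + observed count nⱼ.
Posterior concentration: (2.29, 19.32, 19.65, 20.14), total = 61.40.
Joint mode component: (α_{D}−1)/(Σα−K) = 19.14/57.40 = 0.3334.

0.3334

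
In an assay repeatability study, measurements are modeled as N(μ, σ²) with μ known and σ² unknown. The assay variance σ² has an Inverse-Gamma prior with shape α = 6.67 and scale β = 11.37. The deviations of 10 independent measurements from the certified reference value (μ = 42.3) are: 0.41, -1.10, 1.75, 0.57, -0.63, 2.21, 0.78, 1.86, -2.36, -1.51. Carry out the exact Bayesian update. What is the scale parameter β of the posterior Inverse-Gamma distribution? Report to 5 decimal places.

22.35210

With known mean μ and an Inverse-Gamma(α, β) prior on σ², the Normal likelihood is conjugate: posterior is Inv-Gamma(α + n/2, β + Σ(xᵢ−μ)²/2).
Σ(xᵢ−μ)² = (0.41)² + (-1.10)² + (1.75)² + (0.57)² + (-0.63)² + (2.21)² + (0.78)² + (1.86)² + (-2.36)² + (-1.51)² = 21.9642.
Posterior: Inv-Gamma(6.67 + 10/2, 11.37 + 21.9642/2) = Inv-Gamma(11.67, 22.35210).
Posterior β = 22.35210.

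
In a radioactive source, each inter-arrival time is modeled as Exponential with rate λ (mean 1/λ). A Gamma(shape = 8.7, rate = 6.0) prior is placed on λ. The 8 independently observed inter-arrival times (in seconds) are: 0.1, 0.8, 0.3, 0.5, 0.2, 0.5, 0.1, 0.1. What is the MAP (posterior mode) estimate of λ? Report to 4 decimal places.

With a Gamma(shape α, rate β) prior on the exponential rate λ, the posterior after n observations with total T = Σxᵢ is Gamma(α+n, β+T).
Sum of observations T = 2.6 seconds; n = 8.
Posterior: Gamma(8.7+8, 6.0+2.6) = Gamma(16.7, 8.6).
Mode = (α−1)/β = 1.8256.

1.8256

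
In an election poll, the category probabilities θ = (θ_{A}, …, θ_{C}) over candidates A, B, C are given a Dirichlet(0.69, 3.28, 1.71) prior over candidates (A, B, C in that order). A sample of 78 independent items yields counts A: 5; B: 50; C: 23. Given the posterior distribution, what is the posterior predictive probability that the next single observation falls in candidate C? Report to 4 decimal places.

0.2953

The Dirichlet prior is conjugate to the Multinomial likelihood: each posterior αⱼ = prior αⱼ + observed count nⱼ.
Posterior concentration: (5.69, 53.28, 24.71), total = 83.68.
P(next = C | data) = α_{C}/Σα = 0.2953.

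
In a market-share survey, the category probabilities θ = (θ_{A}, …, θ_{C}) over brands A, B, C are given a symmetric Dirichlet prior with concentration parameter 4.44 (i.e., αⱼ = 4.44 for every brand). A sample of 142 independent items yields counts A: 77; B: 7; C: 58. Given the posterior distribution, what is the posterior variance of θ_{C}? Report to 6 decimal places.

0.001538

The Dirichlet prior is conjugate to the Multinomial likelihood: each posterior αⱼ = prior αⱼ + observed count nⱼ.
Posterior concentration: (81.44, 11.44, 62.44), total = 155.32.
Var[θ_j] = α_j(Σα−α_j)/((Σα)²(Σα+1)) = 62.44·92.88/(155.32²·156.32) = 0.001538.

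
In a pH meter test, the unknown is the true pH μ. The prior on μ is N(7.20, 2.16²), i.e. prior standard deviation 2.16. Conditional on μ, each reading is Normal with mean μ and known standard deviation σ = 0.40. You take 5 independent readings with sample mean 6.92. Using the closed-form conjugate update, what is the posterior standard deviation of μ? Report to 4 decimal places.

0.1783

For Normal data with known variance σ², a Normal(μ₀, σ₀²) prior on μ is conjugate. Posterior precision = 1/σ₀² + n/σ²; posterior mean is the precision-weighted average of μ₀ and x̄.
σ₀² = 2.16² = 4.6656, σ² = 0.40² = 0.16; σ² + n·σ₀² = 0.16 + 5·4.6656 = 23.488.
Posterior precision = 1/σ₀² + n/σ² = 1/4.6656 + 5/0.16 = (σ² + n·σ₀²)/(σ₀²σ²) = 23.488/(4.6656·0.16); posterior variance σₙ² = σ₀²σ²/(σ² + n·σ₀²) = 4.6656·0.16/23.488 = 0.031782.
Posterior SD = √σₙ² = √(4.6656·0.16/23.488) = 0.1783.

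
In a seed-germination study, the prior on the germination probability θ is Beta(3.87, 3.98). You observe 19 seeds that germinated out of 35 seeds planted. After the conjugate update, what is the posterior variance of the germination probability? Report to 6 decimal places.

The Beta prior is conjugate to a Binomial/Bernoulli likelihood; the update adds successes to α and failures to β.
Posterior: Beta(α+k, β+n−k) = Beta(3.87+19, 3.98+16) = Beta(22.87, 19.98).
Var = αβ/((α+β)²(α+β+1)) = 22.87·19.98/(42.85²·43.85) = 0.005675.

0.005675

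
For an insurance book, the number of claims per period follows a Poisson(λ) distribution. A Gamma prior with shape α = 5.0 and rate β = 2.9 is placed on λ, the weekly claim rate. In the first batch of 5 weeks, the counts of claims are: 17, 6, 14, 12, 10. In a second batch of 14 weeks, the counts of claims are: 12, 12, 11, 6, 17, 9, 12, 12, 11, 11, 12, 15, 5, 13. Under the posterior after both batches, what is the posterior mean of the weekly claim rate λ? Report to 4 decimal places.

10.1370

With a Gamma(shape α, rate β) prior, the Poisson likelihood is conjugate: the posterior is Gamma(α + ΣXᵢ, β + n).
Batch 1: sum of counts S = 59 over n = 5 weeks.
After batch 1: Gamma(α+S, β+n) = Gamma(5.0+59, 2.9+5) = Gamma(64.0, 7.9).
Batch 2: sum of counts S = 158 over n = 14 weeks.
After batch 2: Gamma(α+S, β+n) = Gamma(64.0+158, 7.9+14) = Gamma(222.0, 21.9).
Posterior mean = α/β = 222.0/21.9 = 10.1370.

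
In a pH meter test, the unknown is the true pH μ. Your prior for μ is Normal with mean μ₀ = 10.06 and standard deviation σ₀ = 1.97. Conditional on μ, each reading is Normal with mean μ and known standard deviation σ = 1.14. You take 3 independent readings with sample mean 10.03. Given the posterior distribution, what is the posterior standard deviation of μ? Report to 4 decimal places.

0.6243

For Normal data with known variance σ², a Normal(μ₀, σ₀²) prior on μ is conjugate. Posterior precision = 1/σ₀² + n/σ²; posterior mean is the precision-weighted average of μ₀ and x̄.
σ₀² = 1.97² = 3.8809, σ² = 1.14² = 1.2996; σ² + n·σ₀² = 1.2996 + 3·3.8809 = 12.9423.
Posterior precision = 1/σ₀² + n/σ² = 1/3.8809 + 3/1.2996 = (σ² + n·σ₀²)/(σ₀²σ²) = 12.9423/(3.8809·1.2996); posterior variance σₙ² = σ₀²σ²/(σ² + n·σ₀²) = 3.8809·1.2996/12.9423 = 0.389700.
Posterior SD = √σₙ² = √(3.8809·1.2996/12.9423) = 0.6243.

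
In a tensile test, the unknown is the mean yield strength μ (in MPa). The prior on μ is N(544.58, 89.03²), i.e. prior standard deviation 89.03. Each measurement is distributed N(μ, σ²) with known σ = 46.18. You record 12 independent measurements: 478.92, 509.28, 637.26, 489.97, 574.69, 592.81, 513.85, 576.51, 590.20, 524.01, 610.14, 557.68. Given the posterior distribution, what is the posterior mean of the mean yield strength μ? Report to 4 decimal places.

554.3900

For Normal data with known variance σ², a Normal(μ₀, σ₀²) prior on μ is conjugate. Posterior precision = 1/σ₀² + n/σ²; posterior mean is the precision-weighted average of μ₀ and x̄.
Σxᵢ = 478.92 + 509.28 + 637.26 + 489.97 + 574.69 + 592.81 + 513.85 + 576.51 + 590.20 + 524.01 + 610.14 + 557.68 = 6655.32, so n·x̄ = 6655.32.
σ₀² = 89.03² = 7926.3409, σ² = 46.18² = 2132.5924; σ² + n·σ₀² = 2132.5924 + 12·7926.3409 = 97248.6832.
Posterior mean = (μ₀/σ₀² + n·x̄/σ²)/(1/σ₀² + n/σ²) = (σ²·μ₀ + σ₀²·n·x̄)/(σ² + n·σ₀²) = (2132.5924·544.58 + 7926.3409·6655.32)/97248.6832 = 53913702.28778/97248.6832 = 554.3900.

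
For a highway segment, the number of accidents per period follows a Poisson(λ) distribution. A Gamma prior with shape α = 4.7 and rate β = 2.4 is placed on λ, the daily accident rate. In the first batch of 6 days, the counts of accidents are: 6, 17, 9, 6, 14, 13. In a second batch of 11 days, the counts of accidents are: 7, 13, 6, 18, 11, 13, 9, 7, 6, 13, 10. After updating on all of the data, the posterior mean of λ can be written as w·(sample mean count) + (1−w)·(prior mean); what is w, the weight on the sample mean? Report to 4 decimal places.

With a Gamma(shape α, rate β) prior, the Poisson likelihood is conjugate: the posterior is Gamma(α + ΣXᵢ, β + n).
Total number of days: n = 6 + 11 = 17.
Posterior mean = (α₀+S)/(β₀+n) = [n/(β₀+n)]·(S/n) + [β₀/(β₀+n)]·(α₀/β₀), so only n and β₀ enter the weight.
Weight on data w = n/(β₀+n) = 17/(2.4+17) = 17/19.4 = 0.8763.

0.8763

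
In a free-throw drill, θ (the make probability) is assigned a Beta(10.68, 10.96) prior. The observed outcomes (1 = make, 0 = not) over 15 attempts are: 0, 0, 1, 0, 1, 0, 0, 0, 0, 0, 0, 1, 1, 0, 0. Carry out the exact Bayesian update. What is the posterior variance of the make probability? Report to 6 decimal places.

The Beta prior is conjugate to a Binomial/Bernoulli likelihood; the update adds successes to α and failures to β.
Posterior: Beta(α+k, β+n−k) = Beta(10.68+4, 10.96+11) = Beta(14.68, 21.96).
Var = αβ/((α+β)²(α+β+1)) = 14.68·21.96/(36.64²·37.64) = 0.006380.

0.006380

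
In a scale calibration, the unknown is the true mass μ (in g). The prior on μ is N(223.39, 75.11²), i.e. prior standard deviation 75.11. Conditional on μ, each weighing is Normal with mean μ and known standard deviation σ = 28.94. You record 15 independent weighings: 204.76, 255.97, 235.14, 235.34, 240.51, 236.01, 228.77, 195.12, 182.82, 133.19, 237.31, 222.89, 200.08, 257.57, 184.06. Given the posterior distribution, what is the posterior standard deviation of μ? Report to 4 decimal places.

7.4356

For Normal data with known variance σ², a Normal(μ₀, σ₀²) prior on μ is conjugate. Posterior precision = 1/σ₀² + n/σ²; posterior mean is the precision-weighted average of μ₀ and x̄.
σ₀² = 75.11² = 5641.5121, σ² = 28.94² = 837.5236; σ² + n·σ₀² = 837.5236 + 15·5641.5121 = 85460.2051.
Posterior precision = 1/σ₀² + n/σ² = 1/5641.5121 + 15/837.5236 = (σ² + n·σ₀²)/(σ₀²σ²) = 85460.2051/(5641.5121·837.5236); posterior variance σₙ² = σ₀²σ²/(σ² + n·σ₀²) = 5641.5121·837.5236/85460.2051 = 55.287716.
Posterior SD = √σₙ² = √(5641.5121·837.5236/85460.2051) = 7.4356.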